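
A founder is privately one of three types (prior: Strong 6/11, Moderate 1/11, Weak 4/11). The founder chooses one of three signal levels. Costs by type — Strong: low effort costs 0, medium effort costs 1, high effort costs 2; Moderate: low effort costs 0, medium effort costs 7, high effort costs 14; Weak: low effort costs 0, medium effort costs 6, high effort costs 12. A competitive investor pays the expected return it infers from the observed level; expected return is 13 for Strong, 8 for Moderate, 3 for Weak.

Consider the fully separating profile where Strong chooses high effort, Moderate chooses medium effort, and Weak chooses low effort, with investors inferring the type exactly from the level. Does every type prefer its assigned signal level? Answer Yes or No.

No

Separating valuations: high effort → 13, medium effort → 8, low effort → 3.
Strong (assigned high effort): low effort: 3 − 0 = 3; medium effort: 8 − 1 = 7; high effort: 13 − 2 = 11. Strong stays.
Moderate (assigned medium effort): low effort: 3 − 0 = 3; medium effort: 8 − 7 = 1; high effort: 13 − 14 = -1. Moderate prefers low effort.
Weak (assigned low effort): low effort: 3 − 0 = 3; medium effort: 8 − 6 = 2; high effort: 13 − 12 = 1. Weak stays.
At least one type deviates; the separating profile fails.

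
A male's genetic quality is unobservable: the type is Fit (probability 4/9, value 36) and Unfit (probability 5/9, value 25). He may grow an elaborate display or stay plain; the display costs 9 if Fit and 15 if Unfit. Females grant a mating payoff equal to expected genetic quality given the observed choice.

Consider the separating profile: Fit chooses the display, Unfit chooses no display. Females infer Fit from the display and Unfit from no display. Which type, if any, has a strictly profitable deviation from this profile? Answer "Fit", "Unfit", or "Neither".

The display pays 36; no display pays 25.
Fit: assigned the display, nets 36 − 9 = 27; deviating to no display nets 25.
Unfit: assigned no display, nets 25; deviating to the display nets 36 − 15 = 21.
Both types strictly prefer their assigned action; no profitable deviation.

Neither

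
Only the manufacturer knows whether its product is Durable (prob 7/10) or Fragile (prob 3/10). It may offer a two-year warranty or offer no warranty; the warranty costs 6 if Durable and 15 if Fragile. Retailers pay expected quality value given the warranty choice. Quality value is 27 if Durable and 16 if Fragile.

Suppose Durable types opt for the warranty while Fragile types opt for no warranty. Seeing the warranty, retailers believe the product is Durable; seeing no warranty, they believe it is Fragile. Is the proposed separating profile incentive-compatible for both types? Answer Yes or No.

Yes

Under these beliefs, the warranty earns price 27 and no warranty earns price 16.
Durable: the warranty nets 27 − 6 = 21; no warranty nets 16. Durable prefers the warranty.
Fragile: the warranty nets 27 − 15 = 12; no warranty nets 16. Fragile prefers no warranty.
Neither type deviates, so the separating profile is an equilibrium.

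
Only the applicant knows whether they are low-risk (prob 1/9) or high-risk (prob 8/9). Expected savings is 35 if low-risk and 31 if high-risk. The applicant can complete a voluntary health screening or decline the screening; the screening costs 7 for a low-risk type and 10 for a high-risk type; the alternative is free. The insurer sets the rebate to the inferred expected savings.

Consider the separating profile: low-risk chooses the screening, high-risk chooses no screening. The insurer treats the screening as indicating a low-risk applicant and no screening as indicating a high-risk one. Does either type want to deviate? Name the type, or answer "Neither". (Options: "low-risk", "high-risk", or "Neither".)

low-risk

The screening pays 35; no screening pays 31.
low-risk: assigned the screening, nets 35 − 7 = 28; deviating to no screening nets 31.
high-risk: assigned no screening, nets 31; deviating to the screening nets 35 − 10 = 25.
The low-risk type gains 3 by deviating.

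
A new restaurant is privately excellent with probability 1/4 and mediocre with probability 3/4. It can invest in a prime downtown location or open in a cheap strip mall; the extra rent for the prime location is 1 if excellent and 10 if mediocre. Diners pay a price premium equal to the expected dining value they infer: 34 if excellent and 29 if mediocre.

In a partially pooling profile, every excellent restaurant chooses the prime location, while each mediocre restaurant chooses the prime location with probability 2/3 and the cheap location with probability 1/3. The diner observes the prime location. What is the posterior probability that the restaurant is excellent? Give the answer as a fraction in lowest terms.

P(the prime location) = (1/4)·1 + (3/4)·(2/3) = 3/4.
By Bayes' rule, P(excellent | the prime location) = (1/4) / (3/4) = 1/3.

1/3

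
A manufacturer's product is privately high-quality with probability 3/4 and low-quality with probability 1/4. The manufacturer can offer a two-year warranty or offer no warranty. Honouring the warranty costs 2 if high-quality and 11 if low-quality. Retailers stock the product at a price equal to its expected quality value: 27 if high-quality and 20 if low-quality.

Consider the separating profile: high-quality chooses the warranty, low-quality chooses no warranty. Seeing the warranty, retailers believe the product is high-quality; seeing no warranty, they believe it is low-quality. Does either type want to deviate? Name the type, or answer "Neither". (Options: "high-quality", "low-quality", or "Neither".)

The warranty pays 27; no warranty pays 20.
high-quality: assigned the warranty, nets 27 − 2 = 25; deviating to no warranty nets 20.
low-quality: assigned no warranty, nets 20; deviating to the warranty nets 27 − 11 = 16.
Both types strictly prefer their assigned action; no profitable deviation.

Neither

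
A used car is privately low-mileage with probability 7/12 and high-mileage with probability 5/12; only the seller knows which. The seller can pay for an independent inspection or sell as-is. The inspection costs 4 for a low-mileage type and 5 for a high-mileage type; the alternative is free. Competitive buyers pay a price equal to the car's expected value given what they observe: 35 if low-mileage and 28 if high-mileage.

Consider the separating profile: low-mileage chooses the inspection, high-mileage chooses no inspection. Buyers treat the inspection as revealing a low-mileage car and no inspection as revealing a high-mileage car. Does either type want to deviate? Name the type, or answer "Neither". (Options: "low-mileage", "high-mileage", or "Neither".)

high-mileage

The inspection pays 35; no inspection pays 28.
low-mileage: assigned the inspection, nets 35 − 4 = 31; deviating to no inspection nets 28.
high-mileage: assigned no inspection, nets 28; deviating to the inspection nets 35 − 5 = 30.
The high-mileage type gains 2 by deviating.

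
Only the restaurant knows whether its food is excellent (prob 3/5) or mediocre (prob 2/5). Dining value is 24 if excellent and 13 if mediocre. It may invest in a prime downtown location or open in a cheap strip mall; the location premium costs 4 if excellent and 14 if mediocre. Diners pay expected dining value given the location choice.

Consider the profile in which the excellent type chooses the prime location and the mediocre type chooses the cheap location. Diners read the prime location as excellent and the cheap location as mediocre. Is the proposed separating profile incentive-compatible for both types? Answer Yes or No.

Under these beliefs, the prime location earns price premium 24 and the cheap location earns price premium 13.
excellent: the prime location nets 24 − 4 = 20; the cheap location nets 13. excellent prefers the prime location.
mediocre: the prime location nets 24 − 14 = 10; the cheap location nets 13. mediocre prefers the cheap location.
Neither type deviates, so the separating profile is an equilibrium.

Yes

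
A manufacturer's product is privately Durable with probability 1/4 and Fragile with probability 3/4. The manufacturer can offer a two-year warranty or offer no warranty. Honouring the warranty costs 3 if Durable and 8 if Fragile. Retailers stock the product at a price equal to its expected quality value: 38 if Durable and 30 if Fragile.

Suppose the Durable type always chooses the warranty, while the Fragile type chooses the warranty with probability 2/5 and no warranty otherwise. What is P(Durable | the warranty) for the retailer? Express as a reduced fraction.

5/11

P(the warranty) = (1/4)·1 + (3/4)·(2/5) = 11/20.
By Bayes' rule, P(Durable | the warranty) = (1/4) / (11/20) = 5/11.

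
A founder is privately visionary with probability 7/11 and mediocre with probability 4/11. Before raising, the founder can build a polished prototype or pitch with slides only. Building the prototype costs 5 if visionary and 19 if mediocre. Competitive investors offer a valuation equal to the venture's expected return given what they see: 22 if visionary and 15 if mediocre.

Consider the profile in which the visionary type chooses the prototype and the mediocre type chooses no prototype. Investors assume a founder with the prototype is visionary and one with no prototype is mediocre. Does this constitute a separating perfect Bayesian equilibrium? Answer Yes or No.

Under these beliefs, the prototype earns valuation 22 and no prototype earns valuation 15.
visionary: the prototype nets 22 − 5 = 17; no prototype nets 15. visionary prefers the prototype.
mediocre: the prototype nets 22 − 19 = 3; no prototype nets 15. mediocre prefers no prototype.
Neither type deviates, so the separating profile is an equilibrium.

Yes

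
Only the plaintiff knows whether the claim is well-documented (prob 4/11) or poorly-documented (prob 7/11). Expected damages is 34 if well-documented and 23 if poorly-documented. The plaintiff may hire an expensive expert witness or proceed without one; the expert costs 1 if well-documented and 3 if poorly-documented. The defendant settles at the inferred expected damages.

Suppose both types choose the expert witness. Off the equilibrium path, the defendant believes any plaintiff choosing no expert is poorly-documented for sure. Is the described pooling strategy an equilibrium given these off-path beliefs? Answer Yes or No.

Yes

On path, the defendant holds the prior and pays 4/11·34 + 7/11·23 = 27. Off path (no expert), believing poorly-documented, it pays 23.
well-documented: the expert witness nets 27 − 1 = 26; no expert nets 23. well-documented stays.
poorly-documented: the expert witness nets 27 − 3 = 24; no expert nets 23. poorly-documented stays.
No type deviates, so pooling is sustained.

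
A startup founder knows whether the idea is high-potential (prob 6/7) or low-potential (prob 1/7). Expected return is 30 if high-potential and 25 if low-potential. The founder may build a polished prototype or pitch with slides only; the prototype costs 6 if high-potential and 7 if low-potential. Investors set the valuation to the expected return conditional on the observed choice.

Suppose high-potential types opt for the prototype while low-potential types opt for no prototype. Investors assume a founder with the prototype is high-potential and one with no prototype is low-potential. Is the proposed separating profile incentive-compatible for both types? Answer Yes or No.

No

Under these beliefs, the prototype earns valuation 30 and no prototype earns valuation 25.
high-potential: the prototype nets 30 − 6 = 24; no prototype nets 25. high-potential would deviate to no prototype.
low-potential: the prototype nets 30 − 7 = 23; no prototype nets 25. low-potential prefers no prototype.
high-potential has a profitable deviation, so the profile is not an equilibrium.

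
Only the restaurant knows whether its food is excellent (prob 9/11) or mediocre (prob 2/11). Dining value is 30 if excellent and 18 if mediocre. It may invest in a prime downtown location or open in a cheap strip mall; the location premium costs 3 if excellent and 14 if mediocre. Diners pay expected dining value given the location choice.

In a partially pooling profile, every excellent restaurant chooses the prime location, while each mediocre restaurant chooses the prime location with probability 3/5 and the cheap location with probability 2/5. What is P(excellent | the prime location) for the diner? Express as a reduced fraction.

P(the prime location) = (9/11)·1 + (2/11)·(3/5) = 51/55.
By Bayes' rule, P(excellent | the prime location) = (9/11) / (51/55) = 15/17.

15/17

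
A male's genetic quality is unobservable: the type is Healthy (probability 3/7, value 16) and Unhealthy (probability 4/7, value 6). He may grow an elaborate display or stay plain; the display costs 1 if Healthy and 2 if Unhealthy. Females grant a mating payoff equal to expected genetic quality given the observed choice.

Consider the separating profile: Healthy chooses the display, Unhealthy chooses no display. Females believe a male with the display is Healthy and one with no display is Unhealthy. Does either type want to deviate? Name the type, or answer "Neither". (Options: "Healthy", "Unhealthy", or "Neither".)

Unhealthy

The display pays 16; no display pays 6.
Healthy: assigned the display, nets 16 − 1 = 15; deviating to no display nets 6.
Unhealthy: assigned no display, nets 6; deviating to the display nets 16 − 2 = 14.
The Unhealthy type gains 8 by deviating.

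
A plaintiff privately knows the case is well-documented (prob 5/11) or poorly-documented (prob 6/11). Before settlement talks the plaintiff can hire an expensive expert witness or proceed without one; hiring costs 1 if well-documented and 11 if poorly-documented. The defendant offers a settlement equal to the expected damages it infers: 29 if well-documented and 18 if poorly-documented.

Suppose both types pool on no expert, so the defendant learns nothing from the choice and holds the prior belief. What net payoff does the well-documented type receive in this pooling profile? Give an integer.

Pooled settlement = 5/11·29 + 6/11·18 = 23.
well-documented pays no cost for no expert, so net payoff = 23.

23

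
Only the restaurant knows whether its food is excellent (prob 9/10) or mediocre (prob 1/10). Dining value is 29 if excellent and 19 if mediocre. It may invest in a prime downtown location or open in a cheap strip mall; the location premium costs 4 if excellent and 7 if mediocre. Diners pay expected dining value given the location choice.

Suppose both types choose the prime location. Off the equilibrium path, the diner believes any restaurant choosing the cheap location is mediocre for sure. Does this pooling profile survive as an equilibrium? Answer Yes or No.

On path, the diner holds the prior and pays 9/10·29 + 1/10·19 = 28. Off path (the cheap location), believing mediocre, it pays 19.
excellent: the prime location nets 28 − 4 = 24; the cheap location nets 19. excellent stays.
mediocre: the prime location nets 28 − 7 = 21; the cheap location nets 19. mediocre stays.
No type deviates, so pooling is sustained.

Yes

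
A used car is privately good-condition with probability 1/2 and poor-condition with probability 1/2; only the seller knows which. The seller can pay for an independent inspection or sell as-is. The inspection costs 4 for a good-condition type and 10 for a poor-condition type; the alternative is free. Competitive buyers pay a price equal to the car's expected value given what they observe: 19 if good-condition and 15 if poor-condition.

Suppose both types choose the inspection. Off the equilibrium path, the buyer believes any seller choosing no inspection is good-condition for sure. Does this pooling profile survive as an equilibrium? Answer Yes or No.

On path, the buyer holds the prior and pays 1/2·19 + 1/2·15 = 17. Off path (no inspection), believing good-condition, it pays 19.
good-condition: the inspection nets 17 − 4 = 13; no inspection nets 19. good-condition would deviate.
poor-condition: the inspection nets 17 − 10 = 7; no inspection nets 19. poor-condition would deviate.
A type deviates, so pooling fails.

No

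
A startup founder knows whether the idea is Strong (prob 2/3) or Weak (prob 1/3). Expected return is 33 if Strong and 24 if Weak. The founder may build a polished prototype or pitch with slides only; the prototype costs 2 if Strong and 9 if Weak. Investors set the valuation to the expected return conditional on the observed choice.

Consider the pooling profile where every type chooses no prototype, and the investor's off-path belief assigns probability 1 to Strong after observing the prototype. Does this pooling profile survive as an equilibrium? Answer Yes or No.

On path, the investor holds the prior and pays 2/3·33 + 1/3·24 = 30. Off path (the prototype), believing Strong, it pays 33.
Strong: no prototype nets 30; the prototype nets 33 − 2 = 31. Strong would deviate.
Weak: no prototype nets 30; the prototype nets 33 − 9 = 24. Weak stays.
A type deviates, so pooling fails.

No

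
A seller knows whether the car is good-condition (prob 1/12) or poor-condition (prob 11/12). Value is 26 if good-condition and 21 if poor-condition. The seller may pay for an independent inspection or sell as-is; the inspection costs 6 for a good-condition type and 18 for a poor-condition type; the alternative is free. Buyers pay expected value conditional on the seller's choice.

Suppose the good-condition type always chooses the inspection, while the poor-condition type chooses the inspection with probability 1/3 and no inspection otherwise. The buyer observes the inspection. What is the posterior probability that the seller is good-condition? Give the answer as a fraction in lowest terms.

P(the inspection) = (1/12)·1 + (11/12)·(1/3) = 7/18.
By Bayes' rule, P(good-condition | the inspection) = (1/12) / (7/18) = 3/14.

3/14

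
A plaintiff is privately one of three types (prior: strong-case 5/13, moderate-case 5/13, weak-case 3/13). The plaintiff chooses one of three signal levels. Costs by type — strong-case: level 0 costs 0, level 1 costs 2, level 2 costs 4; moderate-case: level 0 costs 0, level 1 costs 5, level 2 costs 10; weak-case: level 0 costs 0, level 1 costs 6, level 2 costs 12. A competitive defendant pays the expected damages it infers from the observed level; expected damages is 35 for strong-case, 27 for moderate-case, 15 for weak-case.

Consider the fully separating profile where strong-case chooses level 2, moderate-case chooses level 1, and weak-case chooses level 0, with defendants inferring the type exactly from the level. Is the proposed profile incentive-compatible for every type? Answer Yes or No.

Separating settlements: level 2 → 35, level 1 → 27, level 0 → 15.
strong-case (assigned level 2): level 0: 15 − 0 = 15; level 1: 27 − 2 = 25; level 2: 35 − 4 = 31. strong-case stays.
moderate-case (assigned level 1): level 0: 15 − 0 = 15; level 1: 27 − 5 = 22; level 2: 35 − 10 = 25. moderate-case prefers level 2.
weak-case (assigned level 0): level 0: 15 − 0 = 15; level 1: 27 − 6 = 21; level 2: 35 − 12 = 23. weak-case prefers level 2.
At least one type deviates; the separating profile fails.

No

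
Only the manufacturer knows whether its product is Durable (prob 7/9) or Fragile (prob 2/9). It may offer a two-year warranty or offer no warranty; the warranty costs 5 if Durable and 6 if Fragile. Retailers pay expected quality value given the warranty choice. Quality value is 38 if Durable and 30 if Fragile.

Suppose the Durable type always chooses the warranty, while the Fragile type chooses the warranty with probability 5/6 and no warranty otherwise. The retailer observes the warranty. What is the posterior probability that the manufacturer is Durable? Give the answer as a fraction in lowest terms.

P(the warranty) = (7/9)·1 + (2/9)·(5/6) = 26/27.
By Bayes' rule, P(Durable | the warranty) = (7/9) / (26/27) = 21/26.

21/26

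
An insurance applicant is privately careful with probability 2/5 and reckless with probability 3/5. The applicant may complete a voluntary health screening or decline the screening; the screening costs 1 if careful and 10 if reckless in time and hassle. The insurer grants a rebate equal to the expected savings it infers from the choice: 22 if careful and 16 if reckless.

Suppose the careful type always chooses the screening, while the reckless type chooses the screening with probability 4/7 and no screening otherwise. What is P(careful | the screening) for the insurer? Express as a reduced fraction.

P(the screening) = (2/5)·1 + (3/5)·(4/7) = 26/35.
By Bayes' rule, P(careful | the screening) = (2/5) / (26/35) = 7/13.

7/13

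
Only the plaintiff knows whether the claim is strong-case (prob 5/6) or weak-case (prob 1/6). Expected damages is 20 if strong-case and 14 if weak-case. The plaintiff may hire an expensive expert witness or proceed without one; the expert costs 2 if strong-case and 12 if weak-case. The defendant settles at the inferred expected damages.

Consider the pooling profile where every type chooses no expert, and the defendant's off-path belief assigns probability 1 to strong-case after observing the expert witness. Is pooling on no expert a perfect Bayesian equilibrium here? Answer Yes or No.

On path, the defendant holds the prior and pays 5/6·20 + 1/6·14 = 19. Off path (the expert witness), believing strong-case, it pays 20.
strong-case: no expert nets 19; the expert witness nets 20 − 2 = 18. strong-case stays.
weak-case: no expert nets 19; the expert witness nets 20 − 12 = 8. weak-case stays.
No type deviates, so pooling is sustained.

Yes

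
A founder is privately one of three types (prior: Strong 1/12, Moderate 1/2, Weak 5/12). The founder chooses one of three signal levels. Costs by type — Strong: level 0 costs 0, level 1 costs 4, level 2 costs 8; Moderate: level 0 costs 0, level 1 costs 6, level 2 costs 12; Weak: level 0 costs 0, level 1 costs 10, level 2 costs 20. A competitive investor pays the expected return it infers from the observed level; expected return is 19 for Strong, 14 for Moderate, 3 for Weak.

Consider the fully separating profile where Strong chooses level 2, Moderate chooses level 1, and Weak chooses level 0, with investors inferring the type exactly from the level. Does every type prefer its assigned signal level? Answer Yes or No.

Separating valuations: level 2 → 19, level 1 → 14, level 0 → 3.
Strong (assigned level 2): level 0: 3 − 0 = 3; level 1: 14 − 4 = 10; level 2: 19 − 8 = 11. Strong stays.
Moderate (assigned level 1): level 0: 3 − 0 = 3; level 1: 14 − 6 = 8; level 2: 19 − 12 = 7. Moderate stays.
Weak (assigned level 0): level 0: 3 − 0 = 3; level 1: 14 − 10 = 4; level 2: 19 − 20 = -1. Weak prefers level 1.
At least one type deviates; the separating profile fails.

No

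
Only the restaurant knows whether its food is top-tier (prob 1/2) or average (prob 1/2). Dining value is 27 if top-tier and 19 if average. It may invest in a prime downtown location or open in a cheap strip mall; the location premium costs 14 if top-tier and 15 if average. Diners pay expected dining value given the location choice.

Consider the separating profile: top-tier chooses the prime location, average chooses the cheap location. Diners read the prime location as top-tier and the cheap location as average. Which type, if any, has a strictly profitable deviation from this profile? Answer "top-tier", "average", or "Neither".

top-tier

The prime location pays 27; the cheap location pays 19.
top-tier: assigned the prime location, nets 27 − 14 = 13; deviating to the cheap location nets 19.
average: assigned the cheap location, nets 19; deviating to the prime location nets 27 − 15 = 12.
The top-tier type gains 6 by deviating.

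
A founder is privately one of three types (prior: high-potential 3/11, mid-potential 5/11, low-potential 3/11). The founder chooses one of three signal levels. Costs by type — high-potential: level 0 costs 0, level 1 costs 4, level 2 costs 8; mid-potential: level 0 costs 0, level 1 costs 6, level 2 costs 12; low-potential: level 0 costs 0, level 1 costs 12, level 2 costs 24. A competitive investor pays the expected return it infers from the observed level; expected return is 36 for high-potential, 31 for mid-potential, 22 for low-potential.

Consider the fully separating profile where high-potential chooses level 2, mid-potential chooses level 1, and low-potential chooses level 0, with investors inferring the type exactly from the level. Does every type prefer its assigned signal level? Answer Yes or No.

Separating valuations: level 2 → 36, level 1 → 31, level 0 → 22.
high-potential (assigned level 2): level 0: 22 − 0 = 22; level 1: 31 − 4 = 27; level 2: 36 − 8 = 28. high-potential stays.
mid-potential (assigned level 1): level 0: 22 − 0 = 22; level 1: 31 − 6 = 25; level 2: 36 − 12 = 24. mid-potential stays.
low-potential (assigned level 0): level 0: 22 − 0 = 22; level 1: 31 − 12 = 19; level 2: 36 − 24 = 12. low-potential stays.
Every type prefers its assigned level; separation holds.

Yes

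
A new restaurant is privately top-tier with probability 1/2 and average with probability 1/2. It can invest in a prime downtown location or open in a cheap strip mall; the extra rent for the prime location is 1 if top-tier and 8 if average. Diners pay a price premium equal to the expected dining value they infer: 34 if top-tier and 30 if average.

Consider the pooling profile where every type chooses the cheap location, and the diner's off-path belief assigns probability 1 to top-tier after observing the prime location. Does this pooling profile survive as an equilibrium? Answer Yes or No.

On path, the diner holds the prior and pays 1/2·34 + 1/2·30 = 32. Off path (the prime location), believing top-tier, it pays 34.
top-tier: the cheap location nets 32; the prime location nets 34 − 1 = 33. top-tier would deviate.
average: the cheap location nets 32; the prime location nets 34 − 8 = 26. average stays.
A type deviates, so pooling fails.

No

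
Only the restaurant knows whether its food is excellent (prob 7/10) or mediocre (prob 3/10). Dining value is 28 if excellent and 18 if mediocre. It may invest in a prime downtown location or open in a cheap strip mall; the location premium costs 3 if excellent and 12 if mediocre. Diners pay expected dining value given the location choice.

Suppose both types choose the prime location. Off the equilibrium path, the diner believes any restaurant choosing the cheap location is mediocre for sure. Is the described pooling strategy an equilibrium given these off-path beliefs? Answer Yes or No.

On path, the diner holds the prior and pays 7/10·28 + 3/10·18 = 25. Off path (the cheap location), believing mediocre, it pays 18.
excellent: the prime location nets 25 − 3 = 22; the cheap location nets 18. excellent stays.
mediocre: the prime location nets 25 − 12 = 13; the cheap location nets 18. mediocre would deviate.
A type deviates, so pooling fails.

No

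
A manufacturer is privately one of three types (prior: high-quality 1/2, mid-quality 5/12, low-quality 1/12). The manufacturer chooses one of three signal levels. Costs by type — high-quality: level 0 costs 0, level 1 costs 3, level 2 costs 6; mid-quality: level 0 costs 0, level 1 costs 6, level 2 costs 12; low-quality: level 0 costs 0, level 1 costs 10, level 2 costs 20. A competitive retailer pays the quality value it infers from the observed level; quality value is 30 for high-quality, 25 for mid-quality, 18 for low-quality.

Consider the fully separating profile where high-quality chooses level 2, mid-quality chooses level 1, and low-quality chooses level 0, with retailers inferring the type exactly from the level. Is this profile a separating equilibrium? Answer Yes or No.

Separating prices: level 2 → 30, level 1 → 25, level 0 → 18.
high-quality (assigned level 2): level 0: 18 − 0 = 18; level 1: 25 − 3 = 22; level 2: 30 − 6 = 24. high-quality stays.
mid-quality (assigned level 1): level 0: 18 − 0 = 18; level 1: 25 − 6 = 19; level 2: 30 − 12 = 18. mid-quality stays.
low-quality (assigned level 0): level 0: 18 − 0 = 18; level 1: 25 − 10 = 15; level 2: 30 − 20 = 10. low-quality stays.
Every type prefers its assigned level; separation holds.

Yes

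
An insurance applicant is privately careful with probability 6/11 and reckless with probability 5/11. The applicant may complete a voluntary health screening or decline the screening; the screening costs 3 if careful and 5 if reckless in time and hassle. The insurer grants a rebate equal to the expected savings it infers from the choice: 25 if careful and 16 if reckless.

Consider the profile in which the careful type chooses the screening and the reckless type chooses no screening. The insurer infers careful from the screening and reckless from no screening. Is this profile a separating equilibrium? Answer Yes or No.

Under these beliefs, the screening earns rebate 25 and no screening earns rebate 16.
careful: the screening nets 25 − 3 = 22; no screening nets 16. careful prefers the screening.
reckless: the screening nets 25 − 5 = 20; no screening nets 16. reckless would deviate to the screening.
reckless has a profitable deviation, so the profile is not an equilibrium.

No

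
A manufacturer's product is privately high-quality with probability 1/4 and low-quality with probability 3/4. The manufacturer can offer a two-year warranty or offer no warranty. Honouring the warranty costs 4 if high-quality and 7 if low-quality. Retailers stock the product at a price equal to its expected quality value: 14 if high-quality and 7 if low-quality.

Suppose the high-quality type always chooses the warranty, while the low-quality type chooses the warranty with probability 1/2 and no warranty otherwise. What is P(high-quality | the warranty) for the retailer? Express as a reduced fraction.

P(the warranty) = (1/4)·1 + (3/4)·(1/2) = 5/8.
By Bayes' rule, P(high-quality | the warranty) = (1/4) / (5/8) = 2/5.

2/5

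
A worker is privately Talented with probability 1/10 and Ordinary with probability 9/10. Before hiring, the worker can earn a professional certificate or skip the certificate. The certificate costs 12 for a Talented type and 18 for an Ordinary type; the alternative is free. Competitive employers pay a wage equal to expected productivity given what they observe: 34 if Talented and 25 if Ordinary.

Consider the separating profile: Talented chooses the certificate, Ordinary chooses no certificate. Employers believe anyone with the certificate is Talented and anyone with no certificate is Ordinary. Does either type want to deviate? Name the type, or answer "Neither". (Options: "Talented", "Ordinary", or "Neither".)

The certificate pays 34; no certificate pays 25.
Talented: assigned the certificate, nets 34 − 12 = 22; deviating to no certificate nets 25.
Ordinary: assigned no certificate, nets 25; deviating to the certificate nets 34 − 18 = 16.
The Talented type gains 3 by deviating.

Talented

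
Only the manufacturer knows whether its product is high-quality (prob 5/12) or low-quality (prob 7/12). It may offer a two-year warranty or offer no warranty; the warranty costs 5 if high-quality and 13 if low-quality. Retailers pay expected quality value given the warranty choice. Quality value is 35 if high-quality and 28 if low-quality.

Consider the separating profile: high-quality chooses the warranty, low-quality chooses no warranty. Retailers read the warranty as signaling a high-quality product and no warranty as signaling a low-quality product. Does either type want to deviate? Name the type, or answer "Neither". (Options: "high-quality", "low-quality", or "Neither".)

The warranty pays 35; no warranty pays 28.
high-quality: assigned the warranty, nets 35 − 5 = 30; deviating to no warranty nets 28.
low-quality: assigned no warranty, nets 28; deviating to the warranty nets 35 − 13 = 22.
Both types strictly prefer their assigned action; no profitable deviation.

Neither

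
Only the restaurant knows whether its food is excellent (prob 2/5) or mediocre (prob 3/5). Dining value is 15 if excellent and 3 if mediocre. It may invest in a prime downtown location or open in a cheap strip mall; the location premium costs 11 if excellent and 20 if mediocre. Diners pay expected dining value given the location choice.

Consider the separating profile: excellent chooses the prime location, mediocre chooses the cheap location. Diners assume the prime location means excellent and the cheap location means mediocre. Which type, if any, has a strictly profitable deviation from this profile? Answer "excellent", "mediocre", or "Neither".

The prime location pays 15; the cheap location pays 3.
excellent: assigned the prime location, nets 15 − 11 = 4; deviating to the cheap location nets 3.
mediocre: assigned the cheap location, nets 3; deviating to the prime location nets 15 − 20 = -5.
Both types strictly prefer their assigned action; no profitable deviation.

Neither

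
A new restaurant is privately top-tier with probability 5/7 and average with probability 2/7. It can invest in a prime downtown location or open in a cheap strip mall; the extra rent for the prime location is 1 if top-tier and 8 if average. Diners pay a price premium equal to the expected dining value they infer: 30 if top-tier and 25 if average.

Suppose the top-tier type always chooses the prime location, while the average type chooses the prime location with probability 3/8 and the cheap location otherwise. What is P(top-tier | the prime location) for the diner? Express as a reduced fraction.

P(the prime location) = (5/7)·1 + (2/7)·(3/8) = 23/28.
By Bayes' rule, P(top-tier | the prime location) = (5/7) / (23/28) = 20/23.

20/23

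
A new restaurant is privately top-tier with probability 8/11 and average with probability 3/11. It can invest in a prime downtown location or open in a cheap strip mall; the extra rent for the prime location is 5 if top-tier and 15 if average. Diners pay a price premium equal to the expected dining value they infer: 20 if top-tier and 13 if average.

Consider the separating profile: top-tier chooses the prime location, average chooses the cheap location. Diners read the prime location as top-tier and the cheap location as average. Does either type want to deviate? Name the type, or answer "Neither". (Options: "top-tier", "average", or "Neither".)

Neither

The prime location pays 20; the cheap location pays 13.
top-tier: assigned the prime location, nets 20 − 5 = 15; deviating to the cheap location nets 13.
average: assigned the cheap location, nets 13; deviating to the prime location nets 20 − 15 = 5.
Both types strictly prefer their assigned action; no profitable deviation.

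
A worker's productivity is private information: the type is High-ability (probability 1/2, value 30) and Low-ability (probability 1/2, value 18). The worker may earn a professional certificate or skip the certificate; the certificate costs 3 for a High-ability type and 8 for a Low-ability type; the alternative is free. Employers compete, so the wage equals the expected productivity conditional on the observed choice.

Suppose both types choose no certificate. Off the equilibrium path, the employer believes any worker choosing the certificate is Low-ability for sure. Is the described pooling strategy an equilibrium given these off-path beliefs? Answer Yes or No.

Yes

On path, the employer holds the prior and pays 1/2·30 + 1/2·18 = 24. Off path (the certificate), believing Low-ability, it pays 18.
High-ability: no certificate nets 24; the certificate nets 18 − 3 = 15. High-ability stays.
Low-ability: no certificate nets 24; the certificate nets 18 − 8 = 10. Low-ability stays.
No type deviates, so pooling is sustained.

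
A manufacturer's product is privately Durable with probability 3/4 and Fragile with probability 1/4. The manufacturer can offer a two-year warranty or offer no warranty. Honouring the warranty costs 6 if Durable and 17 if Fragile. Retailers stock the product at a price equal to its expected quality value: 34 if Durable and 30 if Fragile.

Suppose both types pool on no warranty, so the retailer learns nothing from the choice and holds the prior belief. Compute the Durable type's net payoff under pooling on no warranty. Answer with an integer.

Pooled price = 3/4·34 + 1/4·30 = 33.
Durable pays no cost for no warranty, so net payoff = 33.

33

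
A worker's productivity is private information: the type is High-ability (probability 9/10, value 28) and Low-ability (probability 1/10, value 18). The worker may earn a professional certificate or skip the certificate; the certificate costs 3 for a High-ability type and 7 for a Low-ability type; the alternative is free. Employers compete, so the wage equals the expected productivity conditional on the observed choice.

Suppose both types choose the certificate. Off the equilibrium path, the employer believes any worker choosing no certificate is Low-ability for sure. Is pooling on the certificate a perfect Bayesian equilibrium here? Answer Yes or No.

Yes

On path, the employer holds the prior and pays 9/10·28 + 1/10·18 = 27. Off path (no certificate), believing Low-ability, it pays 18.
High-ability: the certificate nets 27 − 3 = 24; no certificate nets 18. High-ability stays.
Low-ability: the certificate nets 27 − 7 = 20; no certificate nets 18. Low-ability stays.
No type deviates, so pooling is sustained.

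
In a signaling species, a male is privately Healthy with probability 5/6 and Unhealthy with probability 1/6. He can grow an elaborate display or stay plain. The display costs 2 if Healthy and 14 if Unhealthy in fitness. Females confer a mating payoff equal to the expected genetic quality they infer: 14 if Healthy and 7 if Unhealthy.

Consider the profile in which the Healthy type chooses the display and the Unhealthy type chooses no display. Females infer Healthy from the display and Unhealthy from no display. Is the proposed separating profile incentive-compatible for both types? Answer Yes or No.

Under these beliefs, the display earns mating payoff 14 and no display earns mating payoff 7.
Healthy: the display nets 14 − 2 = 12; no display nets 7. Healthy prefers the display.
Unhealthy: the display nets 14 − 14 = 0; no display nets 7. Unhealthy prefers no display.
Neither type deviates, so the separating profile is an equilibrium.

Yes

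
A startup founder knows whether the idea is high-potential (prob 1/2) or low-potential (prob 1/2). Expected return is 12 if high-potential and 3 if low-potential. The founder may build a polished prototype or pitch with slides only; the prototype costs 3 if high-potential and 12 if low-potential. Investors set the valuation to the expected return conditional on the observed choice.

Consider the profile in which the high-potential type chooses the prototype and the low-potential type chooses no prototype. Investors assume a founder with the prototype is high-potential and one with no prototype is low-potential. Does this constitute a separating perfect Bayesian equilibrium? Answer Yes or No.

Under these beliefs, the prototype earns valuation 12 and no prototype earns valuation 3.
high-potential: the prototype nets 12 − 3 = 9; no prototype nets 3. high-potential prefers the prototype.
low-potential: the prototype nets 12 − 12 = 0; no prototype nets 3. low-potential prefers no prototype.
Neither type deviates, so the separating profile is an equilibrium.

Yes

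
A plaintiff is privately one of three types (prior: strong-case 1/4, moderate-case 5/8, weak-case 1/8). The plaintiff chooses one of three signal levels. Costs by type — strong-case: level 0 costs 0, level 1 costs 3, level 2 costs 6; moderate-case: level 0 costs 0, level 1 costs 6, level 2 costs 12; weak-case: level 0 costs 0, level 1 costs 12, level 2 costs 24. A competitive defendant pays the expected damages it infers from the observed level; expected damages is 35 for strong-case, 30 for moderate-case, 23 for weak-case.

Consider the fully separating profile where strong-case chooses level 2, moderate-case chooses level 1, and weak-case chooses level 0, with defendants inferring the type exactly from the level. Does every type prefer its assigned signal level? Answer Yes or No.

Yes

Separating settlements: level 2 → 35, level 1 → 30, level 0 → 23.
strong-case (assigned level 2): level 0: 23 − 0 = 23; level 1: 30 − 3 = 27; level 2: 35 − 6 = 29. strong-case stays.
moderate-case (assigned level 1): level 0: 23 − 0 = 23; level 1: 30 − 6 = 24; level 2: 35 − 12 = 23. moderate-case stays.
weak-case (assigned level 0): level 0: 23 − 0 = 23; level 1: 30 − 12 = 18; level 2: 35 − 24 = 11. weak-case stays.
Every type prefers its assigned level; separation holds.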